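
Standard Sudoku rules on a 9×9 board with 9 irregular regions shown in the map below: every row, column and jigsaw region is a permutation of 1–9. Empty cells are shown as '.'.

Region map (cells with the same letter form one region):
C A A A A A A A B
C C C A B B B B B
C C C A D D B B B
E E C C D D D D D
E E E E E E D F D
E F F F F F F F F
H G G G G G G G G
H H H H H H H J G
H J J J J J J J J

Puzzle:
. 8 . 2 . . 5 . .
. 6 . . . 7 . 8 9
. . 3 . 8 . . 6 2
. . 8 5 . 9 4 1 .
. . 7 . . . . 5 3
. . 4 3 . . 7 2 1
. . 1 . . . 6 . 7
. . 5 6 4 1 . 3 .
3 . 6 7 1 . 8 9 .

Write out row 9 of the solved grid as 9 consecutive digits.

346712895

r1c3 = 9 (sole candidate).
r1c9 = 4 (sole candidate).
r2c3 = 2 (sole candidate).
r3c6 = 5 (sole candidate).
r3c7 = 1 (sole candidate).
r4c9 = 6 (sole candidate).
r5c7 = 2 (sole candidate).
r6c2 = 9 (sole candidate).
r6c5 = 6 (sole candidate).
r6c6 = 8 (sole candidate).
r7c8 = 4 (sole candidate).
r8c7 = 9 (sole candidate).
r8c9 = 8 (sole candidate).
r9c9 = 5: row 9 has {1,3,6,7,8,9}; col 9 has {1,2,3,4,6,7,8,9}; region has {1,3,6,7,8,9} → only 5 remains.
r1c8 = 7 (sole candidate).
r2c7 = 3 (sole candidate).
r3c4 = 4 (sole candidate).
r4c1 = 2 (sole candidate).
r4c2 = 3 (sole candidate).
r4c5 = 7 (sole candidate).
r5c5 = 9 (sole candidate).
r6c1 = 5 (sole candidate).
r7c1 = 8 (sole candidate).
r7c4 = 9 (sole candidate).
r8c1 = 7 (sole candidate).
r8c2 = 2 (sole candidate).
r9c2 = 4: row 9 has {1,3,5,6,7,8,9}; col 2 has {2,3,6,8,9}; region has {1,3,5,6,7,8,9} → only 4 remains.
r9c6 = 2: row 9 has {1,3,4,5,6,7,8,9}; col 6 has {1,5,7,8,9}; region has {1,3,4,5,6,7,8,9} → only 2 remains.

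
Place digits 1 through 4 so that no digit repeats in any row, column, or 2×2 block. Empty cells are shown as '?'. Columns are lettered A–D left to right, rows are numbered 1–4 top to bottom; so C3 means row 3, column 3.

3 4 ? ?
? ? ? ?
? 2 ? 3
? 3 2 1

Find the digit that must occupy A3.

C1 = 1 (sole candidate).
D1 = 2 (sole candidate).
B2 = 1 (sole candidate).
D2 = 4 (sole candidate).
C3 = 4 (sole candidate).
A4 = 4 (sole candidate).
A2 = 2 (sole candidate).
C2 = 3 (sole candidate).
A3 = 1: row 3 has {2,3,4}; col 1 has {2,3,4}; box has {2,3,4} → only 1 remains.

1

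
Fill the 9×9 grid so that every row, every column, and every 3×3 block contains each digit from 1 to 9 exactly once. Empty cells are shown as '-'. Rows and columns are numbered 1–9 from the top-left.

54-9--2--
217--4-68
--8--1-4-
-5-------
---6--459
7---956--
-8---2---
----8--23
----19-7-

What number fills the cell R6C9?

R1C6 = 8: in row 1, 8 can only go here (every other open cell in that row sees an 8).
R2C7 = 9: in row 2, 9 can only go here (every other open cell in that row sees a 9).
R5C1 = 8: in row 5, 8 can only go here (every other open cell in that row sees an 8).
R5C3 = 1: in row 5, 1 can only go here (every other open cell in that row sees a 1).
R9C7 = 8: in row 9, 8 can only go here (every other open cell in that row sees an 8).
R8C2 = 7: in column 2, 7 can only go here (every other open cell in that column sees a 7).
R8C6 = 6: row 8 has {2,3,7,8}; col 6 has {1,2,4,5,8,9}; box has {1,2,8,9} → only 6 remains.
R3C2 = 9: in column 2, 9 can only go here (every other open cell in that column sees a 9).
R9C2 = 6: in column 2, 6 can only go here (every other open cell in that column sees a 6).
R7C9 = 6: in row 7, 6 can only go here (every other open cell in that row sees a 6).
R9C3 = 2: in row 9, 2 can only go here (every other open cell in that row sees a 2).
R7C8 = 9: in column 8, 9 can only go here (every other open cell in that column sees a 9).
R9C9 = 4: in column 9, 4 can only go here (every other open cell in that column sees a 4).
R9C1 = 3: row 9 has {1,2,4,6,7,8,9}; col 1 has {2,5,7,8}; box has {2,6,7,8} → only 3 remains.
R9C4 = 5: row 9 has {1,2,3,4,6,7,8,9}; col 4 has {6,9}; box has {1,2,6,8,9} → only 5 remains.
R2C4 = 3: row 2 has {1,2,4,6,7,8,9}; col 4 has {5,6,9}; box has {1,4,8,9} → only 3 remains.
R2C5 = 5: row 2 has {1,2,3,4,6,7,8,9}; col 5 has {1,8,9}; box has {1,3,4,8,9} → only 5 remains.
R3C1 = 6: row 3 has {1,4,8,9}; col 1 has {2,3,5,7,8}; box has {1,2,4,5,7,8,9} → only 6 remains.
R8C4 = 4: row 8 has {2,3,6,7,8}; col 4 has {3,5,6,9}; box has {1,2,5,6,8,9} → only 4 remains.
R1C3 = 3: row 1 has {2,4,5,8,9}; col 3 has {1,2,7,8}; box has {1,2,4,5,6,7,8,9} → only 3 remains.
R1C8 = 1: row 1 has {2,3,4,5,8,9}; col 8 has {2,4,5,6,7,9}; box has {2,4,6,8,9} → only 1 remains.
R1C9 = 7: row 1 has {1,2,3,4,5,8,9}; col 9 has {3,4,6,8,9}; box has {1,2,4,6,8,9} → only 7 remains.
R3C9 = 5: row 3 has {1,4,6,8,9}; col 9 has {3,4,6,7,8,9}; box has {1,2,4,6,7,8,9} → only 5 remains.
R6C3 = 4: row 6 has {5,6,7,9}; col 3 has {1,2,3,7,8}; box has {1,5,7,8} → only 4 remains.
R7C3 = 5: row 7 has {2,6,8,9}; col 3 has {1,2,3,4,7,8}; box has {2,3,6,7,8} → only 5 remains.
R7C4 = 7: row 7 has {2,5,6,8,9}; col 4 has {3,4,5,6,9}; box has {1,2,4,5,6,8,9} → only 7 remains.
R7C5 = 3: row 7 has {2,5,6,7,8,9}; col 5 has {1,5,8,9}; box has {1,2,4,5,6,7,8,9} → only 3 remains.
R7C7 = 1: row 7 has {2,3,5,6,7,8,9}; col 7 has {2,4,6,8,9}; box has {2,3,4,6,7,8,9} → only 1 remains.
R8C3 = 9: row 8 has {2,3,4,6,7,8}; col 3 has {1,2,3,4,5,7,8}; box has {2,3,5,6,7,8} → only 9 remains.
R8C7 = 5: row 8 has {2,3,4,6,7,8,9}; col 7 has {1,2,4,6,8,9}; box has {1,2,3,4,6,7,8,9} → only 5 remains.
R1C5 = 6: row 1 has {1,2,3,4,5,7,8,9}; col 5 has {1,3,5,8,9}; box has {1,3,4,5,8,9} → only 6 remains.
R3C4 = 2: row 3 has {1,4,5,6,8,9}; col 4 has {3,4,5,6,7,9}; box has {1,3,4,5,6,8,9} → only 2 remains.
R3C5 = 7: row 3 has {1,2,4,5,6,8,9}; col 5 has {1,3,5,6,8,9}; box has {1,2,3,4,5,6,8,9} → only 7 remains.
R3C7 = 3: row 3 has {1,2,4,5,6,7,8,9}; col 7 has {1,2,4,5,6,8,9}; box has {1,2,4,5,6,7,8,9} → only 3 remains.
R4C1 = 9: row 4 has {5}; col 1 has {2,3,5,6,7,8}; box has {1,4,5,7,8} → only 9 remains.
R4C3 = 6: row 4 has {5,9}; col 3 has {1,2,3,4,5,7,8,9}; box has {1,4,5,7,8,9} → only 6 remains.
R4C7 = 7: row 4 has {5,6,9}; col 7 has {1,2,3,4,5,6,8,9}; box has {4,5,6,9} → only 7 remains.
R5C5 = 2: row 5 has {1,4,5,6,8,9}; col 5 has {1,3,5,6,7,8,9}; box has {5,6,9} → only 2 remains.
R7C1 = 4: row 7 has {1,2,3,5,6,7,8,9}; col 1 has {2,3,5,6,7,8,9}; box has {2,3,5,6,7,8,9} → only 4 remains.
R8C1 = 1: row 8 has {2,3,4,5,6,7,8,9}; col 1 has {2,3,4,5,6,7,8,9}; box has {2,3,4,5,6,7,8,9} → only 1 remains.
R4C5 = 4: row 4 has {5,6,7,9}; col 5 has {1,2,3,5,6,7,8,9}; box has {2,5,6,9} → only 4 remains.
R4C6 = 3: row 4 has {4,5,6,7,9}; col 6 has {1,2,4,5,6,8,9}; box has {2,4,5,6,9} → only 3 remains.
R4C8 = 8: row 4 has {3,4,5,6,7,9}; col 8 has {1,2,4,5,6,7,9}; box has {4,5,6,7,9} → only 8 remains.
R5C2 = 3: row 5 has {1,2,4,5,6,8,9}; col 2 has {1,4,5,6,7,8,9}; box has {1,4,5,6,7,8,9} → only 3 remains.
R5C6 = 7: row 5 has {1,2,3,4,5,6,8,9}; col 6 has {1,2,3,4,5,6,8,9}; box has {2,3,4,5,6,9} → only 7 remains.
R6C2 = 2: row 6 has {4,5,6,7,9}; col 2 has {1,3,4,5,6,7,8,9}; box has {1,3,4,5,6,7,8,9} → only 2 remains.
R6C8 = 3: row 6 has {2,4,5,6,7,9}; col 8 has {1,2,4,5,6,7,8,9}; box has {4,5,6,7,8,9} → only 3 remains.
R6C9 = 1: row 6 has {2,3,4,5,6,7,9}; col 9 has {3,4,5,6,7,8,9}; box has {3,4,5,6,7,8,9} → only 1 remains.

1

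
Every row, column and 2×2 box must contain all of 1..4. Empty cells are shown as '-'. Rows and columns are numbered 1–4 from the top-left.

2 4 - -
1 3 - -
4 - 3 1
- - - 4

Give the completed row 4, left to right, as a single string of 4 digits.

3124

row 1, column 3 = 1: row 1 has {2,4}; col 3 has {3}; box has {} → only 1 remains.
row 1, column 4 = 3: row 1 has {1,2,4}; col 4 has {1,4}; box has {1} → only 3 remains.
row 2, column 4 = 2: row 2 has {1,3}; col 4 has {1,3,4}; box has {1,3} → only 2 remains.
row 3, column 2 = 2: row 3 has {1,3,4}; col 2 has {3,4}; box has {4} → only 2 remains.
row 4, column 1 = 3: row 4 has {4}; col 1 has {1,2,4}; box has {2,4} → only 3 remains.
row 4, column 2 = 1: row 4 has {3,4}; col 2 has {2,3,4}; box has {2,3,4} → only 1 remains.
row 4, column 3 = 2: row 4 has {1,3,4}; col 3 has {1,3}; box has {1,3,4} → only 2 remains.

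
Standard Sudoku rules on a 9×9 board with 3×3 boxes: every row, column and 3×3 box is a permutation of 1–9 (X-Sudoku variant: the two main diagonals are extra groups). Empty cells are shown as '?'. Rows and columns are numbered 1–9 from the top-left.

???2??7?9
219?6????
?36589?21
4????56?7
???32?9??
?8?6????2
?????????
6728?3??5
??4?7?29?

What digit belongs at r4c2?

2

r3c1 = 7 (sole candidate).
r3c7 = 4 (sole candidate).
r4c4 = 9 (sole candidate).
r4c5 = 1 (sole candidate).
r6c5 = 4 (sole candidate).
r6c6 = 7 (sole candidate).
r8c5 = 9 (sole candidate).
r8c7 = 1 (sole candidate).
r8c8 = 4 (sole candidate).
r9c2 = 5 (sole candidate).
r9c4 = 1 (sole candidate).
r9c6 = 6 (sole candidate).
r1c2 = 4 (sole candidate).
r1c5 = 3 (sole candidate).
r1c6 = 1 (sole candidate).
r2c6 = 4 (sole candidate).
r4c2 = 2: row 4 has {1,4,5,6,7,9}; col 2 has {1,3,4,5,7,8}; box has {4,8} → only 2 remains.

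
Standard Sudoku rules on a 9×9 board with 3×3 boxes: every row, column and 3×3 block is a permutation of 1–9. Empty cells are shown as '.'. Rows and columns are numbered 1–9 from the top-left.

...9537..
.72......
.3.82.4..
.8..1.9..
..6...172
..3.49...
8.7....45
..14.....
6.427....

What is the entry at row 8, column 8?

row 1, column 3 = 8 (sole candidate).
row 2, column 5 = 6 (sole candidate).
row 4, column 3 = 5 (sole candidate).
row 2, column 4 = 1 (sole candidate).
row 2, column 6 = 4 (sole candidate).
row 3, column 3 = 9 (sole candidate).
row 3, column 6 = 7 (sole candidate).
row 2, column 1 = 5 (sole candidate).
row 3, column 1 = 1 (sole candidate).
row 3, column 9 = 6 (sole candidate).
row 6, column 9 = 8 (sole candidate).
row 1, column 1 = 4 (sole candidate).
row 1, column 2 = 6 (sole candidate).
row 1, column 9 = 1 (sole candidate).
row 3, column 8 = 5 (sole candidate).
row 5, column 1 = 9 (sole candidate).
row 5, column 2 = 4 (sole candidate).
row 6, column 8 = 6 (sole candidate).
row 1, column 8 = 2 (sole candidate).
row 4, column 8 = 3 (sole candidate).
row 4, column 9 = 4 (sole candidate).
row 6, column 7 = 5 (sole candidate).
row 6, column 4 = 7 (sole candidate).
row 4, column 4 = 6 (sole candidate).
row 4, column 6 = 2 (sole candidate).
row 6, column 1 = 2 (sole candidate).
row 6, column 2 = 1 (sole candidate).
row 7, column 4 = 3 (sole candidate).
row 7, column 5 = 9 (sole candidate).
row 8, column 1 = 3 (sole candidate).
row 8, column 5 = 8 (sole candidate).
row 8, column 8 = 9: row 8 has {1,3,4,8}; col 8 has {2,3,4,5,6,7}; box has {4,5} → only 9 remains.

9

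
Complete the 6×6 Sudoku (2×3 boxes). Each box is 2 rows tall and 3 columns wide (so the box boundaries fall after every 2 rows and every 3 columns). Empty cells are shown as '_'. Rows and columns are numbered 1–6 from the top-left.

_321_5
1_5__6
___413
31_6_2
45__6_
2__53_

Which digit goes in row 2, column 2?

row 1, column 1 = 6 (sole candidate).
row 1, column 5 = 4 (sole candidate).
row 2, column 2 = 4: row 2 has {1,5,6}; col 2 has {1,3,5}; box has {1,2,3,5,6} → only 4 remains.

4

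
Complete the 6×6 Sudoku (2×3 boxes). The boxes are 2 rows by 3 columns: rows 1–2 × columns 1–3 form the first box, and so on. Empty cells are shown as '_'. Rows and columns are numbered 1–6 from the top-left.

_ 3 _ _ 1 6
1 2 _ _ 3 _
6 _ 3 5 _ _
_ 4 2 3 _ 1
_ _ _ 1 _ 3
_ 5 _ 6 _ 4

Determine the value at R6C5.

R2C4 = 4 (sole candidate).
R2C6 = 5 (sole candidate).
R3C2 = 1 (sole candidate).
R3C6 = 2 (sole candidate).
R4C1 = 5 (sole candidate).
R4C5 = 6 (sole candidate).
R5C2 = 6 (sole candidate).
R5C3 = 4 (sole candidate).
R6C3 = 1 (sole candidate).
R6C5 = 2: row 6 has {1,4,5,6}; col 5 has {1,3,6}; box has {1,3,4,6} → only 2 remains.

2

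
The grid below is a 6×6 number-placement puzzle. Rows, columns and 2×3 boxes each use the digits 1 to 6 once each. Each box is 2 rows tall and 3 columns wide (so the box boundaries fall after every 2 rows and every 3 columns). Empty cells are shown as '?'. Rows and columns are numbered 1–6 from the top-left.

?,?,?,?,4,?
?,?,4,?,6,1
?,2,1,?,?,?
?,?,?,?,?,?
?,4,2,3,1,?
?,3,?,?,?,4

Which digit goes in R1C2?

R2C2 = 5: row 2 has {1,4,6}; col 2 has {2,3,4}; box has {4} → only 5 remains.
R2C4 = 2: row 2 has {1,4,5,6}; col 4 has {3}; box has {1,4,6} → only 2 remains.
R4C2 = 6: row 4 has {}; col 2 has {2,3,4,5}; box has {1,2} → only 6 remains.
R1C2 = 1: row 1 has {4}; col 2 has {2,3,4,5,6}; box has {4,5} → only 1 remains.

1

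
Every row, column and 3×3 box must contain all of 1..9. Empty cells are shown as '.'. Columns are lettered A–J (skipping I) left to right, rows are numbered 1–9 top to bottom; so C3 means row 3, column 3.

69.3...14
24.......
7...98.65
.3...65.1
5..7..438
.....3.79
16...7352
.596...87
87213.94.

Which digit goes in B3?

D2 = 5: row 2 has {2,4}; col 4 has {1,3,6,7}; box has {3,8,9} → only 5 remains.
F2 = 1: row 2 has {2,4,5}; col 6 has {3,6,7,8}; box has {3,5,8,9} → only 1 remains.
H2 = 9: row 2 has {1,2,4,5}; col 8 has {1,3,4,5,6,7,8}; box has {1,4,5,6} → only 9 remains.
J2 = 3: row 2 has {1,2,4,5,9}; col 9 has {1,2,4,5,7,8,9}; box has {1,4,5,6,9} → only 3 remains.
B3 = 1: row 3 has {5,6,7,8,9}; col 2 has {3,4,5,6,7,9}; box has {2,4,6,7,9} → only 1 remains.

1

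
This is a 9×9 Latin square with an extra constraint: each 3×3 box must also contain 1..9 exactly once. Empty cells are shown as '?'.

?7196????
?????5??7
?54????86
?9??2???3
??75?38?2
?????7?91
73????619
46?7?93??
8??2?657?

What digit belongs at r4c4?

4

r6c7 = 4: row 6 has {1,7,9}; col 7 has {3,5,6,8}; box has {1,2,3,8,9} → only 4 remains.
r8c8 = 2: row 8 has {3,4,6,7,9}; col 8 has {1,7,8,9}; box has {1,3,5,6,7,9} → only 2 remains.
r8c9 = 8: row 8 has {2,3,4,6,7,9}; col 9 has {1,2,3,6,7,9}; box has {1,2,3,5,6,7,9} → only 8 remains.
r9c2 = 1: row 9 has {2,5,6,7,8}; col 2 has {3,5,6,7,9}; box has {3,4,6,7,8} → only 1 remains.
r9c3 = 9: row 9 has {1,2,5,6,7,8}; col 3 has {1,4,7}; box has {1,3,4,6,7,8} → only 9 remains.
r9c9 = 4: row 9 has {1,2,5,6,7,8,9}; col 9 has {1,2,3,6,7,8,9}; box has {1,2,3,5,6,7,8,9} → only 4 remains.
r1c7 = 2: row 1 has {1,6,7,9}; col 7 has {3,4,5,6,8}; box has {6,7,8} → only 2 remains.
r1c9 = 5: row 1 has {1,2,6,7,9}; col 9 has {1,2,3,4,6,7,8,9}; box has {2,6,7,8} → only 5 remains.
r4c7 = 7: row 4 has {2,3,9}; col 7 has {2,3,4,5,6,8}; box has {1,2,3,4,8,9} → only 7 remains.
r5c2 = 4: row 5 has {2,3,5,7,8}; col 2 has {1,3,5,6,7,9}; box has {7,9} → only 4 remains.
r5c8 = 6: row 5 has {2,3,4,5,7,8}; col 8 has {1,2,7,8,9}; box has {1,2,3,4,7,8,9} → only 6 remains.
r6c5 = 8: row 6 has {1,4,7,9}; col 5 has {2,6}; box has {2,3,5,7} → only 8 remains.
r8c3 = 5: row 8 has {2,3,4,6,7,8,9}; col 3 has {1,4,7,9}; box has {1,3,4,6,7,8,9} → only 5 remains.
r8c5 = 1: row 8 has {2,3,4,5,6,7,8,9}; col 5 has {2,6,8}; box has {2,6,7,9} → only 1 remains.
r9c5 = 3: row 9 has {1,2,4,5,6,7,8,9}; col 5 has {1,2,6,8}; box has {1,2,6,7,9} → only 3 remains.
r1c1 = 3: row 1 has {1,2,5,6,7,9}; col 1 has {4,7,8}; box has {1,4,5,7} → only 3 remains.
r1c8 = 4: row 1 has {1,2,3,5,6,7,9}; col 8 has {1,2,6,7,8,9}; box has {2,5,6,7,8} → only 4 remains.
r2c5 = 4: row 2 has {5,7}; col 5 has {1,2,3,6,8}; box has {5,6,9} → only 4 remains.
r2c8 = 3: row 2 has {4,5,7}; col 8 has {1,2,4,6,7,8,9}; box has {2,4,5,6,7,8} → only 3 remains.
r3c5 = 7: row 3 has {4,5,6,8}; col 5 has {1,2,3,4,6,8}; box has {4,5,6,9} → only 7 remains.
r4c8 = 5: row 4 has {2,3,7,9}; col 8 has {1,2,3,4,6,7,8,9}; box has {1,2,3,4,6,7,8,9} → only 5 remains.
r5c1 = 1: row 5 has {2,3,4,5,6,7,8}; col 1 has {3,4,7,8}; box has {4,7,9} → only 1 remains.
r5c5 = 9: row 5 has {1,2,3,4,5,6,7,8}; col 5 has {1,2,3,4,6,7,8}; box has {2,3,5,7,8} → only 9 remains.
r6c2 = 2: row 6 has {1,4,7,8,9}; col 2 has {1,3,4,5,6,7,9}; box has {1,4,7,9} → only 2 remains.
r6c4 = 6: row 6 has {1,2,4,7,8,9}; col 4 has {2,5,7,9}; box has {2,3,5,7,8,9} → only 6 remains.
r7c3 = 2: row 7 has {1,3,6,7,9}; col 3 has {1,4,5,7,9}; box has {1,3,4,5,6,7,8,9} → only 2 remains.
r7c5 = 5: row 7 has {1,2,3,6,7,9}; col 5 has {1,2,3,4,6,7,8,9}; box has {1,2,3,6,7,9} → only 5 remains.
r1c6 = 8: row 1 has {1,2,3,4,5,6,7,9}; col 6 has {3,5,6,7,9}; box has {4,5,6,7,9} → only 8 remains.
r2c2 = 8: row 2 has {3,4,5,7}; col 2 has {1,2,3,4,5,6,7,9}; box has {1,3,4,5,7} → only 8 remains.
r2c3 = 6: row 2 has {3,4,5,7,8}; col 3 has {1,2,4,5,7,9}; box has {1,3,4,5,7,8} → only 6 remains.
r2c4 = 1: row 2 has {3,4,5,6,7,8}; col 4 has {2,5,6,7,9}; box has {4,5,6,7,8,9} → only 1 remains.
r2c7 = 9: row 2 has {1,3,4,5,6,7,8}; col 7 has {2,3,4,5,6,7,8}; box has {2,3,4,5,6,7,8} → only 9 remains.
r3c4 = 3: row 3 has {4,5,6,7,8}; col 4 has {1,2,5,6,7,9}; box has {1,4,5,6,7,8,9} → only 3 remains.
r3c6 = 2: row 3 has {3,4,5,6,7,8}; col 6 has {3,5,6,7,8,9}; box has {1,3,4,5,6,7,8,9} → only 2 remains.
r3c7 = 1: row 3 has {2,3,4,5,6,7,8}; col 7 has {2,3,4,5,6,7,8,9}; box has {2,3,4,5,6,7,8,9} → only 1 remains.
r4c1 = 6: row 4 has {2,3,5,7,9}; col 1 has {1,3,4,7,8}; box has {1,2,4,7,9} → only 6 remains.
r4c3 = 8: row 4 has {2,3,5,6,7,9}; col 3 has {1,2,4,5,6,7,9}; box has {1,2,4,6,7,9} → only 8 remains.
r4c4 = 4: row 4 has {2,3,5,6,7,8,9}; col 4 has {1,2,3,5,6,7,9}; box has {2,3,5,6,7,8,9} → only 4 remains.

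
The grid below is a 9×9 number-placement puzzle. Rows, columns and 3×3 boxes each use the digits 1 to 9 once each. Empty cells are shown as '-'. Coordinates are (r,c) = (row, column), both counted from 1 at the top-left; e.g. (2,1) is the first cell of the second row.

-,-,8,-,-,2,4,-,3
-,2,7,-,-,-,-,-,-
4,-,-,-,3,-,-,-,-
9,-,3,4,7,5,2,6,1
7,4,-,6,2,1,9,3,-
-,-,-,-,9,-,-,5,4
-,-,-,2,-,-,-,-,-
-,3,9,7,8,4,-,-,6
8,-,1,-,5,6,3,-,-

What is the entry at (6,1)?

(4,2) = 8: row 4 has {1,2,3,4,5,6,7,9}; col 2 has {2,3,4}; box has {3,4,7,9} → only 8 remains.
(5,3) = 5: row 5 has {1,2,3,4,6,7,9}; col 3 has {1,3,7,8,9}; box has {3,4,7,8,9} → only 5 remains.
(5,9) = 8: row 5 has {1,2,3,4,5,6,7,9}; col 9 has {1,3,4,6}; box has {1,2,3,4,5,6,9} → only 8 remains.
(6,7) = 7: row 6 has {4,5,9}; col 7 has {2,3,4,9}; box has {1,2,3,4,5,6,8,9} → only 7 remains.
(7,5) = 1: row 7 has {2}; col 5 has {2,3,5,7,8,9}; box has {2,4,5,6,7,8} → only 1 remains.
(9,2) = 7: row 9 has {1,3,5,6,8}; col 2 has {2,3,4,8}; box has {1,3,8,9} → only 7 remains.
(9,4) = 9: row 9 has {1,3,5,6,7,8}; col 4 has {2,4,6,7}; box has {1,2,4,5,6,7,8} → only 9 remains.
(9,9) = 2: row 9 has {1,3,5,6,7,8,9}; col 9 has {1,3,4,6,8}; box has {3,6} → only 2 remains.
(1,5) = 6: row 1 has {2,3,4,8}; col 5 has {1,2,3,5,7,8,9}; box has {2,3} → only 6 remains.
(2,5) = 4: row 2 has {2,7}; col 5 has {1,2,3,5,6,7,8,9}; box has {2,3,6} → only 4 remains.
(3,3) = 6: row 3 has {3,4}; col 3 has {1,3,5,7,8,9}; box has {2,4,7,8} → only 6 remains.
(6,3) = 2: row 6 has {4,5,7,9}; col 3 has {1,3,5,6,7,8,9}; box has {3,4,5,7,8,9} → only 2 remains.
(7,3) = 4: row 7 has {1,2}; col 3 has {1,2,3,5,6,7,8,9}; box has {1,3,7,8,9} → only 4 remains.
(7,6) = 3: row 7 has {1,2,4}; col 6 has {1,2,4,5,6}; box has {1,2,4,5,6,7,8,9} → only 3 remains.
(8,8) = 1: row 8 has {3,4,6,7,8,9}; col 8 has {3,5,6}; box has {2,3,6} → only 1 remains.
(9,8) = 4: row 9 has {1,2,3,5,6,7,8,9}; col 8 has {1,3,5,6}; box has {1,2,3,6} → only 4 remains.
(6,6) = 8: row 6 has {2,4,5,7,9}; col 6 has {1,2,3,4,5,6}; box has {1,2,4,5,6,7,9} → only 8 remains.
(8,7) = 5: row 8 has {1,3,4,6,7,8,9}; col 7 has {2,3,4,7,9}; box has {1,2,3,4,6} → only 5 remains.
(2,6) = 9: row 2 has {2,4,7}; col 6 has {1,2,3,4,5,6,8}; box has {2,3,4,6} → only 9 remains.
(2,8) = 8: row 2 has {2,4,7,9}; col 8 has {1,3,4,5,6}; box has {3,4} → only 8 remains.
(2,9) = 5: row 2 has {2,4,7,8,9}; col 9 has {1,2,3,4,6,8}; box has {3,4,8} → only 5 remains.
(3,6) = 7: row 3 has {3,4,6}; col 6 has {1,2,3,4,5,6,8,9}; box has {2,3,4,6,9} → only 7 remains.
(3,7) = 1: row 3 has {3,4,6,7}; col 7 has {2,3,4,5,7,9}; box has {3,4,5,8} → only 1 remains.
(3,9) = 9: row 3 has {1,3,4,6,7}; col 9 has {1,2,3,4,5,6,8}; box has {1,3,4,5,8} → only 9 remains.
(6,4) = 3: row 6 has {2,4,5,7,8,9}; col 4 has {2,4,6,7,9}; box has {1,2,4,5,6,7,8,9} → only 3 remains.
(7,7) = 8: row 7 has {1,2,3,4}; col 7 has {1,2,3,4,5,7,9}; box has {1,2,3,4,5,6} → only 8 remains.
(7,9) = 7: row 7 has {1,2,3,4,8}; col 9 has {1,2,3,4,5,6,8,9}; box has {1,2,3,4,5,6,8} → only 7 remains.
(8,1) = 2: row 8 has {1,3,4,5,6,7,8,9}; col 1 has {4,7,8,9}; box has {1,3,4,7,8,9} → only 2 remains.
(1,8) = 7: row 1 has {2,3,4,6,8}; col 8 has {1,3,4,5,6,8}; box has {1,3,4,5,8,9} → only 7 remains.
(2,4) = 1: row 2 has {2,4,5,7,8,9}; col 4 has {2,3,4,6,7,9}; box has {2,3,4,6,7,9} → only 1 remains.
(2,7) = 6: row 2 has {1,2,4,5,7,8,9}; col 7 has {1,2,3,4,5,7,8,9}; box has {1,3,4,5,7,8,9} → only 6 remains.
(3,2) = 5: row 3 has {1,3,4,6,7,9}; col 2 has {2,3,4,7,8}; box has {2,4,6,7,8} → only 5 remains.
(3,4) = 8: row 3 has {1,3,4,5,6,7,9}; col 4 has {1,2,3,4,6,7,9}; box has {1,2,3,4,6,7,9} → only 8 remains.
(3,8) = 2: row 3 has {1,3,4,5,6,7,8,9}; col 8 has {1,3,4,5,6,7,8}; box has {1,3,4,5,6,7,8,9} → only 2 remains.
(7,2) = 6: row 7 has {1,2,3,4,7,8}; col 2 has {2,3,4,5,7,8}; box has {1,2,3,4,7,8,9} → only 6 remains.
(7,8) = 9: row 7 has {1,2,3,4,6,7,8}; col 8 has {1,2,3,4,5,6,7,8}; box has {1,2,3,4,5,6,7,8} → only 9 remains.
(1,1) = 1: row 1 has {2,3,4,6,7,8}; col 1 has {2,4,7,8,9}; box has {2,4,5,6,7,8} → only 1 remains.
(1,2) = 9: row 1 has {1,2,3,4,6,7,8}; col 2 has {2,3,4,5,6,7,8}; box has {1,2,4,5,6,7,8} → only 9 remains.
(1,4) = 5: row 1 has {1,2,3,4,6,7,8,9}; col 4 has {1,2,3,4,6,7,8,9}; box has {1,2,3,4,6,7,8,9} → only 5 remains.
(2,1) = 3: row 2 has {1,2,4,5,6,7,8,9}; col 1 has {1,2,4,7,8,9}; box has {1,2,4,5,6,7,8,9} → only 3 remains.
(6,1) = 6: row 6 has {2,3,4,5,7,8,9}; col 1 has {1,2,3,4,7,8,9}; box has {2,3,4,5,7,8,9} → only 6 remains.

6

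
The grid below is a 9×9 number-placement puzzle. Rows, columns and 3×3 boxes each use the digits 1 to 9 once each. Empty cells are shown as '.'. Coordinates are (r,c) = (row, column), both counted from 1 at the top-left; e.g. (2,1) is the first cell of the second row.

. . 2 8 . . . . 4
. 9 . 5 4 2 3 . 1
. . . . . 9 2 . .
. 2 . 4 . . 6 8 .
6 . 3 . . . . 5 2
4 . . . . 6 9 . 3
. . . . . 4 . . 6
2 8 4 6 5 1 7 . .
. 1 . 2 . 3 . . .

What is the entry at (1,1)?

3

(1,6) = 7: row 1 has {2,4,8}; col 6 has {1,2,3,4,6,9}; box has {2,4,5,8,9} → only 7 remains.
(1,7) = 5: row 1 has {2,4,7,8}; col 7 has {2,3,6,7,9}; box has {1,2,3,4} → only 5 remains.
(4,6) = 5: row 4 has {2,4,6,8}; col 6 has {1,2,3,4,6,7,9}; box has {4,6} → only 5 remains.
(4,9) = 7: row 4 has {2,4,5,6,8}; col 9 has {1,2,3,4,6}; box has {2,3,5,6,8,9} → only 7 remains.
(5,2) = 7: row 5 has {2,3,5,6}; col 2 has {1,2,8,9}; box has {2,3,4,6} → only 7 remains.
(5,6) = 8: row 5 has {2,3,5,6,7}; col 6 has {1,2,3,4,5,6,7,9}; box has {4,5,6} → only 8 remains.
(6,2) = 5: row 6 has {3,4,6,9}; col 2 has {1,2,7,8,9}; box has {2,3,4,6,7} → only 5 remains.
(6,8) = 1: row 6 has {3,4,5,6,9}; col 8 has {5,8}; box has {2,3,5,6,7,8,9} → only 1 remains.
(7,2) = 3: row 7 has {4,6}; col 2 has {1,2,5,7,8,9}; box has {1,2,4,8} → only 3 remains.
(8,9) = 9: row 8 has {1,2,4,5,6,7,8}; col 9 has {1,2,3,4,6,7}; box has {6,7} → only 9 remains.
(9,8) = 4: row 9 has {1,2,3}; col 8 has {1,5,8}; box has {6,7,9} → only 4 remains.
(1,2) = 6: row 1 has {2,4,5,7,8}; col 2 has {1,2,3,5,7,8,9}; box has {2,9} → only 6 remains.
(1,8) = 9: row 1 has {2,4,5,6,7,8}; col 8 has {1,4,5,8}; box has {1,2,3,4,5} → only 9 remains.
(3,2) = 4: row 3 has {2,9}; col 2 has {1,2,3,5,6,7,8,9}; box has {2,6,9} → only 4 remains.
(3,9) = 8: row 3 has {2,4,9}; col 9 has {1,2,3,4,6,7,9}; box has {1,2,3,4,5,9} → only 8 remains.
(5,7) = 4: row 5 has {2,3,5,6,7,8}; col 7 has {2,3,5,6,7,9}; box has {1,2,3,5,6,7,8,9} → only 4 remains.
(6,3) = 8: row 6 has {1,3,4,5,6,9}; col 3 has {2,3,4}; box has {2,3,4,5,6,7} → only 8 remains.
(6,4) = 7: row 6 has {1,3,4,5,6,8,9}; col 4 has {2,4,5,6,8}; box has {4,5,6,8} → only 7 remains.
(6,5) = 2: row 6 has {1,3,4,5,6,7,8,9}; col 5 has {4,5}; box has {4,5,6,7,8} → only 2 remains.
(7,4) = 9: row 7 has {3,4,6}; col 4 has {2,4,5,6,7,8}; box has {1,2,3,4,5,6} → only 9 remains.
(7,8) = 2: row 7 has {3,4,6,9}; col 8 has {1,4,5,8,9}; box has {4,6,7,9} → only 2 remains.
(8,8) = 3: row 8 has {1,2,4,5,6,7,8,9}; col 8 has {1,2,4,5,8,9}; box has {2,4,6,7,9} → only 3 remains.
(9,7) = 8: row 9 has {1,2,3,4}; col 7 has {2,3,4,5,6,7,9}; box has {2,3,4,6,7,9} → only 8 remains.
(9,9) = 5: row 9 has {1,2,3,4,8}; col 9 has {1,2,3,4,6,7,8,9}; box has {2,3,4,6,7,8,9} → only 5 remains.
(2,3) = 7: row 2 has {1,2,3,4,5,9}; col 3 has {2,3,4,8}; box has {2,4,6,9} → only 7 remains.
(2,8) = 6: row 2 has {1,2,3,4,5,7,9}; col 8 has {1,2,3,4,5,8,9}; box has {1,2,3,4,5,8,9} → only 6 remains.
(3,8) = 7: row 3 has {2,4,8,9}; col 8 has {1,2,3,4,5,6,8,9}; box has {1,2,3,4,5,6,8,9} → only 7 remains.
(5,4) = 1: row 5 has {2,3,4,5,6,7,8}; col 4 has {2,4,5,6,7,8,9}; box has {2,4,5,6,7,8} → only 1 remains.
(5,5) = 9: row 5 has {1,2,3,4,5,6,7,8}; col 5 has {2,4,5}; box has {1,2,4,5,6,7,8} → only 9 remains.
(7,3) = 5: row 7 has {2,3,4,6,9}; col 3 has {2,3,4,7,8}; box has {1,2,3,4,8} → only 5 remains.
(7,7) = 1: row 7 has {2,3,4,5,6,9}; col 7 has {2,3,4,5,6,7,8,9}; box has {2,3,4,5,6,7,8,9} → only 1 remains.
(9,5) = 7: row 9 has {1,2,3,4,5,8}; col 5 has {2,4,5,9}; box has {1,2,3,4,5,6,9} → only 7 remains.
(2,1) = 8: row 2 has {1,2,3,4,5,6,7,9}; col 1 has {2,4,6}; box has {2,4,6,7,9} → only 8 remains.
(3,3) = 1: row 3 has {2,4,7,8,9}; col 3 has {2,3,4,5,7,8}; box has {2,4,6,7,8,9} → only 1 remains.
(3,4) = 3: row 3 has {1,2,4,7,8,9}; col 4 has {1,2,4,5,6,7,8,9}; box has {2,4,5,7,8,9} → only 3 remains.
(3,5) = 6: row 3 has {1,2,3,4,7,8,9}; col 5 has {2,4,5,7,9}; box has {2,3,4,5,7,8,9} → only 6 remains.
(4,3) = 9: row 4 has {2,4,5,6,7,8}; col 3 has {1,2,3,4,5,7,8}; box has {2,3,4,5,6,7,8} → only 9 remains.
(4,5) = 3: row 4 has {2,4,5,6,7,8,9}; col 5 has {2,4,5,6,7,9}; box has {1,2,4,5,6,7,8,9} → only 3 remains.
(7,1) = 7: row 7 has {1,2,3,4,5,6,9}; col 1 has {2,4,6,8}; box has {1,2,3,4,5,8} → only 7 remains.
(7,5) = 8: row 7 has {1,2,3,4,5,6,7,9}; col 5 has {2,3,4,5,6,7,9}; box has {1,2,3,4,5,6,7,9} → only 8 remains.
(9,1) = 9: row 9 has {1,2,3,4,5,7,8}; col 1 has {2,4,6,7,8}; box has {1,2,3,4,5,7,8} → only 9 remains.
(9,3) = 6: row 9 has {1,2,3,4,5,7,8,9}; col 3 has {1,2,3,4,5,7,8,9}; box has {1,2,3,4,5,7,8,9} → only 6 remains.
(1,1) = 3: row 1 has {2,4,5,6,7,8,9}; col 1 has {2,4,6,7,8,9}; box has {1,2,4,6,7,8,9} → only 3 remains.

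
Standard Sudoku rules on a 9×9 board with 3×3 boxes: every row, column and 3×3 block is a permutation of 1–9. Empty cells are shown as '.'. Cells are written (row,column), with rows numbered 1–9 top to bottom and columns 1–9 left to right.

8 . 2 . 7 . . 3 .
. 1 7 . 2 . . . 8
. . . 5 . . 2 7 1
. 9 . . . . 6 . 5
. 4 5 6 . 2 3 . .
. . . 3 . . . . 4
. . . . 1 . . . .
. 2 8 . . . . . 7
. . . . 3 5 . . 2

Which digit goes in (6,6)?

9

(5,9) = 9: row 5 has {2,3,4,5,6}; col 9 has {1,2,4,5,7,8}; box has {3,4,5,6} → only 9 remains.
(1,9) = 6: row 1 has {2,3,7,8}; col 9 has {1,2,4,5,7,8,9}; box has {1,2,3,7,8} → only 6 remains.
(5,5) = 8: row 5 has {2,3,4,5,6,9}; col 5 has {1,2,3,7}; box has {2,3,6} → only 8 remains.
(5,8) = 1: row 5 has {2,3,4,5,6,8,9}; col 8 has {3,7}; box has {3,4,5,6,9} → only 1 remains.
(7,9) = 3: row 7 has {1}; col 9 has {1,2,4,5,6,7,8,9}; box has {2,7} → only 3 remains.
(1,2) = 5: row 1 has {2,3,6,7,8}; col 2 has {1,2,4,9}; box has {1,2,7,8} → only 5 remains.
(4,5) = 4: row 4 has {5,6,9}; col 5 has {1,2,3,7,8}; box has {2,3,6,8} → only 4 remains.
(5,1) = 7: row 5 has {1,2,3,4,5,6,8,9}; col 1 has {8}; box has {4,5,9} → only 7 remains.
(3,6) = 8: in row 3, 8 can only go here (every other open cell in that row sees an 8).
(4,8) = 8: in row 4, 8 can only go here (every other open cell in that row sees an 8).
(6,7) = 7: row 6 has {3,4}; col 7 has {2,3,6}; box has {1,3,4,5,6,8,9} → only 7 remains.
(6,8) = 2: row 6 has {3,4,7}; col 8 has {1,3,7,8}; box has {1,3,4,5,6,7,8,9} → only 2 remains.
(4,1) = 2: in row 4, 2 can only go here (every other open cell in that row sees a 2).
(4,3) = 3: in row 4, 3 can only go here (every other open cell in that row sees a 3).
(6,5) = 5: in row 6, 5 can only go here (every other open cell in that row sees a 5).
(6,2) = 8: in row 6, 8 can only go here (every other open cell in that row sees an 8).
(6,6) = 9: in row 6, 9 can only go here (every other open cell in that row sees a 9).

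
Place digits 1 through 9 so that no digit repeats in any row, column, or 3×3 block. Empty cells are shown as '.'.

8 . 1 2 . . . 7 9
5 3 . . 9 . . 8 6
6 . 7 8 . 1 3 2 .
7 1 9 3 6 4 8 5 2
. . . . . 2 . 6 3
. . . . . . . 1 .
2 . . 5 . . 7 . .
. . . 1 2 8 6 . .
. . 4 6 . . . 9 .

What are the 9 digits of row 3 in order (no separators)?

r1c2 = 4: row 1 has {1,2,7,8,9}; col 2 has {1,3}; box has {1,3,5,6,7,8} → only 4 remains.
r1c7 = 5: row 1 has {1,2,4,7,8,9}; col 7 has {3,6,7,8}; box has {2,3,6,7,8,9} → only 5 remains.
r2c3 = 2: row 2 has {3,5,6,8,9}; col 3 has {1,4,7,9}; box has {1,3,4,5,6,7,8} → only 2 remains.
r2c6 = 7: row 2 has {2,3,5,6,8,9}; col 6 has {1,2,4,8}; box has {1,2,8,9} → only 7 remains.
r3c2 = 9: row 3 has {1,2,3,6,7,8}; col 2 has {1,3,4}; box has {1,2,3,4,5,6,7,8} → only 9 remains.
r3c9 = 4: row 3 has {1,2,3,6,7,8,9}; col 9 has {2,3,6,9}; box has {2,3,5,6,7,8,9} → only 4 remains.
r5c1 = 4: row 5 has {2,3,6}; col 1 has {2,5,6,7,8}; box has {1,7,9} → only 4 remains.
r5c7 = 9: row 5 has {2,3,4,6}; col 7 has {3,5,6,7,8}; box has {1,2,3,5,6,8} → only 9 remains.
r6c1 = 3: row 6 has {1}; col 1 has {2,4,5,6,7,8}; box has {1,4,7,9} → only 3 remains.
r6c7 = 4: row 6 has {1,3}; col 7 has {3,5,6,7,8,9}; box has {1,2,3,5,6,8,9} → only 4 remains.
r6c9 = 7: row 6 has {1,3,4}; col 9 has {2,3,4,6,9}; box has {1,2,3,4,5,6,8,9} → only 7 remains.
r8c1 = 9: row 8 has {1,2,6,8}; col 1 has {2,3,4,5,6,7,8}; box has {2,4} → only 9 remains.
r8c9 = 5: row 8 has {1,2,6,8,9}; col 9 has {2,3,4,6,7,9}; box has {6,7,9} → only 5 remains.
r9c1 = 1: row 9 has {4,6,9}; col 1 has {2,3,4,5,6,7,8,9}; box has {2,4,9} → only 1 remains.
r9c6 = 3: row 9 has {1,4,6,9}; col 6 has {1,2,4,7,8}; box has {1,2,5,6,8} → only 3 remains.
r9c7 = 2: row 9 has {1,3,4,6,9}; col 7 has {3,4,5,6,7,8,9}; box has {5,6,7,9} → only 2 remains.
r9c9 = 8: row 9 has {1,2,3,4,6,9}; col 9 has {2,3,4,5,6,7,9}; box has {2,5,6,7,9} → only 8 remains.
r1c5 = 3: row 1 has {1,2,4,5,7,8,9}; col 5 has {2,6,9}; box has {1,2,7,8,9} → only 3 remains.
r1c6 = 6: row 1 has {1,2,3,4,5,7,8,9}; col 6 has {1,2,3,4,7,8}; box has {1,2,3,7,8,9} → only 6 remains.
r2c4 = 4: row 2 has {2,3,5,6,7,8,9}; col 4 has {1,2,3,5,6,8}; box has {1,2,3,6,7,8,9} → only 4 remains.
r2c7 = 1: row 2 has {2,3,4,5,6,7,8,9}; col 7 has {2,3,4,5,6,7,8,9}; box has {2,3,4,5,6,7,8,9} → only 1 remains.
r3c5 = 5: row 3 has {1,2,3,4,6,7,8,9}; col 5 has {2,3,6,9}; box has {1,2,3,4,6,7,8,9} → only 5 remains.

697851324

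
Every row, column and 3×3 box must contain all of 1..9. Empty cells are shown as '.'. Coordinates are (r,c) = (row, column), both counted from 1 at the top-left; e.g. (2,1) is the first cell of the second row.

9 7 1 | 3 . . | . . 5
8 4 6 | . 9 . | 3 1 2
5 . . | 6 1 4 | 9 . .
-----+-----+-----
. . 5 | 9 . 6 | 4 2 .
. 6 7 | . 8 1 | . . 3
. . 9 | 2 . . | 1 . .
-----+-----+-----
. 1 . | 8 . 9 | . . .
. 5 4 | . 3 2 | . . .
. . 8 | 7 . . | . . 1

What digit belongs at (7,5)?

6

(1,5) = 2 (sole candidate).
(1,6) = 8 (sole candidate).
(1,7) = 6 (sole candidate).
(1,8) = 4 (sole candidate).
(2,4) = 5 (sole candidate).
(2,6) = 7 (sole candidate).
(4,5) = 7 (sole candidate).
(4,9) = 8 (sole candidate).
(5,4) = 4 (sole candidate).
(5,7) = 5 (sole candidate).
(5,8) = 9 (sole candidate).
(6,5) = 5 (sole candidate).
(6,6) = 3 (sole candidate).
(8,4) = 1 (sole candidate).
(9,6) = 5 (sole candidate).
(9,7) = 2 (sole candidate).
(3,9) = 7 (sole candidate).
(4,2) = 3 (sole candidate).
(5,1) = 2 (sole candidate).
(6,1) = 4 (sole candidate).
(6,2) = 8 (sole candidate).
(6,9) = 6 (sole candidate).
(7,7) = 7 (sole candidate).
(7,9) = 4 (sole candidate).
(8,7) = 8 (sole candidate).
(8,8) = 6 (sole candidate).
(8,9) = 9 (sole candidate).
(9,2) = 9 (sole candidate).
(9,8) = 3 (sole candidate).
(3,2) = 2 (sole candidate).
(3,3) = 3 (sole candidate).
(3,8) = 8 (sole candidate).
(4,1) = 1 (sole candidate).
(6,8) = 7 (sole candidate).
(7,3) = 2 (sole candidate).
(7,5) = 6: row 7 has {1,2,4,7,8,9}; col 5 has {1,2,3,5,7,8,9}; box has {1,2,3,5,7,8,9} → only 6 remains.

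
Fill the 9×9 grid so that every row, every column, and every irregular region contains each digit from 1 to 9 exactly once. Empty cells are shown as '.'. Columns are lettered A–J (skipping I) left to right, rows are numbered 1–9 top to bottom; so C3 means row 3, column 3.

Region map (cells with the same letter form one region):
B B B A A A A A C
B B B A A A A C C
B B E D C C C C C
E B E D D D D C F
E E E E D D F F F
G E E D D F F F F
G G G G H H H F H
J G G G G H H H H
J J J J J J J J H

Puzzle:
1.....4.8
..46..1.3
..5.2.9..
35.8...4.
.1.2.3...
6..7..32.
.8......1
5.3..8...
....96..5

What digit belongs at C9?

B3 = 3 (hidden single in row 3).
D3 = 4 (hidden single in row 3).
A3 = 8 (hidden single in row 3).
E2 = 8 (hidden single in row 2).
C6 = 8 (hidden single in row 6).
E7 = 3 (hidden single in row 7).
B1 = 6 (hidden single in column 2).
C9 = 1: in column 3, 1 can only go here (every other open cell in that column sees a 1).

1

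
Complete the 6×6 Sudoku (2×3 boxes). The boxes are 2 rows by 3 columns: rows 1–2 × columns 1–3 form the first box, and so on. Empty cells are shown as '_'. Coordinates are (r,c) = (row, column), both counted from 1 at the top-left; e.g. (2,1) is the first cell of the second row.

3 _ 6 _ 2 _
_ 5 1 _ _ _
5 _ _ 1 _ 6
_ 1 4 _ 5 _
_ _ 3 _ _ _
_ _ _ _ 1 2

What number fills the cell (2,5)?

3

(1,2) = 4: row 1 has {2,3,6}; col 2 has {1,5}; box has {1,3,5,6} → only 4 remains.
(1,4) = 5: row 1 has {2,3,4,6}; col 4 has {1}; box has {2} → only 5 remains.
(1,6) = 1: row 1 has {2,3,4,5,6}; col 6 has {2,6}; box has {2,5} → only 1 remains.
(2,1) = 2: row 2 has {1,5}; col 1 has {3,5}; box has {1,3,4,5,6} → only 2 remains.
(3,3) = 2: row 3 has {1,5,6}; col 3 has {1,3,4,6}; box has {1,4,5} → only 2 remains.
(4,1) = 6: row 4 has {1,4,5}; col 1 has {2,3,5}; box has {1,2,4,5} → only 6 remains.
(4,6) = 3: row 4 has {1,4,5,6}; col 6 has {1,2,6}; box has {1,5,6} → only 3 remains.
(6,1) = 4: row 6 has {1,2}; col 1 has {2,3,5,6}; box has {3} → only 4 remains.
(6,2) = 6: row 6 has {1,2,4}; col 2 has {1,4,5}; box has {3,4} → only 6 remains.
(6,3) = 5: row 6 has {1,2,4,6}; col 3 has {1,2,3,4,6}; box has {3,4,6} → only 5 remains.
(6,4) = 3: row 6 has {1,2,4,5,6}; col 4 has {1,5}; box has {1,2} → only 3 remains.
(2,6) = 4: row 2 has {1,2,5}; col 6 has {1,2,3,6}; box has {1,2,5} → only 4 remains.
(3,2) = 3: row 3 has {1,2,5,6}; col 2 has {1,4,5,6}; box has {1,2,4,5,6} → only 3 remains.
(3,5) = 4: row 3 has {1,2,3,5,6}; col 5 has {1,2,5}; box has {1,3,5,6} → only 4 remains.
(4,4) = 2: row 4 has {1,3,4,5,6}; col 4 has {1,3,5}; box has {1,3,4,5,6} → only 2 remains.
(5,1) = 1: row 5 has {3}; col 1 has {2,3,4,5,6}; box has {3,4,5,6} → only 1 remains.
(5,2) = 2: row 5 has {1,3}; col 2 has {1,3,4,5,6}; box has {1,3,4,5,6} → only 2 remains.
(5,5) = 6: row 5 has {1,2,3}; col 5 has {1,2,4,5}; box has {1,2,3} → only 6 remains.
(5,6) = 5: row 5 has {1,2,3,6}; col 6 has {1,2,3,4,6}; box has {1,2,3,6} → only 5 remains.
(2,4) = 6: row 2 has {1,2,4,5}; col 4 has {1,2,3,5}; box has {1,2,4,5} → only 6 remains.
(2,5) = 3: row 2 has {1,2,4,5,6}; col 5 has {1,2,4,5,6}; box has {1,2,4,5,6} → only 3 remains.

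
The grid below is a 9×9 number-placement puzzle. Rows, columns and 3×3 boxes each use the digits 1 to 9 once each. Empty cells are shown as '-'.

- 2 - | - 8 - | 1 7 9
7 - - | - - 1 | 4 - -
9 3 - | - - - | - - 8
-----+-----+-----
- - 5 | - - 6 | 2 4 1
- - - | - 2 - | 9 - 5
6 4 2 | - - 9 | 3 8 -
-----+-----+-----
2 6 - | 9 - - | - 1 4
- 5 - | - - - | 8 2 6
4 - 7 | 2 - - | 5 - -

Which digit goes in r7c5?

3

r1c1 = 5: row 1 has {1,2,7,8,9}; col 1 has {2,4,6,7,9}; box has {2,3,7,9} → only 5 remains.
r2c2 = 8: row 2 has {1,4,7}; col 2 has {2,3,4,5,6}; box has {2,3,5,7,9} → only 8 remains.
r2c3 = 6: row 2 has {1,4,7,8}; col 3 has {2,5,7}; box has {2,3,5,7,8,9} → only 6 remains.
r3c7 = 6: row 3 has {3,8,9}; col 7 has {1,2,3,4,5,8,9}; box has {1,4,7,8,9} → only 6 remains.
r3c8 = 5: row 3 has {3,6,8,9}; col 8 has {1,2,4,7,8}; box has {1,4,6,7,8,9} → only 5 remains.
r5c8 = 6: row 5 has {2,5,9}; col 8 has {1,2,4,5,7,8}; box has {1,2,3,4,5,8,9} → only 6 remains.
r6c9 = 7: row 6 has {2,3,4,6,8,9}; col 9 has {1,4,5,6,8,9}; box has {1,2,3,4,5,6,8,9} → only 7 remains.
r7c7 = 7: row 7 has {1,2,4,6,9}; col 7 has {1,2,3,4,5,6,8,9}; box has {1,2,4,5,6,8} → only 7 remains.
r9c9 = 3: row 9 has {2,4,5,7}; col 9 has {1,4,5,6,7,8,9}; box has {1,2,4,5,6,7,8} → only 3 remains.
r1c3 = 4: row 1 has {1,2,5,7,8,9}; col 3 has {2,5,6,7}; box has {2,3,5,6,7,8,9} → only 4 remains.
r1c6 = 3: row 1 has {1,2,4,5,7,8,9}; col 6 has {1,6,9}; box has {1,8} → only 3 remains.
r2c4 = 5: row 2 has {1,4,6,7,8}; col 4 has {2,9}; box has {1,3,8} → only 5 remains.
r2c5 = 9: row 2 has {1,4,5,6,7,8}; col 5 has {2,8}; box has {1,3,5,8} → only 9 remains.
r2c8 = 3: row 2 has {1,4,5,6,7,8,9}; col 8 has {1,2,4,5,6,7,8}; box has {1,4,5,6,7,8,9} → only 3 remains.
r2c9 = 2: row 2 has {1,3,4,5,6,7,8,9}; col 9 has {1,3,4,5,6,7,8,9}; box has {1,3,4,5,6,7,8,9} → only 2 remains.
r3c3 = 1: row 3 has {3,5,6,8,9}; col 3 has {2,4,5,6,7}; box has {2,3,4,5,6,7,8,9} → only 1 remains.
r6c4 = 1: row 6 has {2,3,4,6,7,8,9}; col 4 has {2,5,9}; box has {2,6,9} → only 1 remains.
r6c5 = 5: row 6 has {1,2,3,4,6,7,8,9}; col 5 has {2,8,9}; box has {1,2,6,9} → only 5 remains.
r7c5 = 3: row 7 has {1,2,4,6,7,9}; col 5 has {2,5,8,9}; box has {2,9} → only 3 remains.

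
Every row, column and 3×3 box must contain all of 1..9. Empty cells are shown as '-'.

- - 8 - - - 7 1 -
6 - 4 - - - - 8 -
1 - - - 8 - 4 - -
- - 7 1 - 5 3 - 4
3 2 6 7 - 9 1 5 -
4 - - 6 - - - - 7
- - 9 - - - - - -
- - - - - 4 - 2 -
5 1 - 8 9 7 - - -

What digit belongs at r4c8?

6

r4c5 = 2 (sole candidate).
r5c5 = 4 (sole candidate).
r5c9 = 8 (sole candidate).
r6c5 = 3 (sole candidate).
r6c6 = 8 (sole candidate).
r6c8 = 9 (sole candidate).
r8c3 = 3 (sole candidate).
r8c4 = 5 (sole candidate).
r9c3 = 2 (sole candidate).
r9c7 = 6 (sole candidate).
r9c9 = 3 (sole candidate).
r3c3 = 5 (sole candidate).
r4c8 = 6: row 4 has {1,2,3,4,5,7}; col 8 has {1,2,5,8,9}; box has {1,3,4,5,7,8,9} → only 6 remains.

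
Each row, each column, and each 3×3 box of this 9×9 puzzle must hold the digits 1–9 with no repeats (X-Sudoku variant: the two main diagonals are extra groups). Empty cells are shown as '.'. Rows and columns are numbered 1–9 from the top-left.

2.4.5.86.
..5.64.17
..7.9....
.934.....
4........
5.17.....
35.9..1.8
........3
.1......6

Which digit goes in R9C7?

R1C2 = 3 (sole candidate).
R1C4 = 1 (sole candidate).
R1C6 = 7 (sole candidate).
R1C9 = 9 (sole candidate).
R2C2 = 8 (sole candidate).
R3C2 = 6 (sole candidate).
R5C5 = 3 (sole candidate).
R6C2 = 2 (sole candidate).
R6C5 = 8 (sole candidate).
R6C6 = 9 (sole candidate).
R6C9 = 4 (sole candidate).
R8C2 = 4 (sole candidate).
R8C8 = 5 (sole candidate).
R9C1 = 8 (sole candidate).
R2C1 = 9 (sole candidate).
R3C1 = 1 (sole candidate).
R5C2 = 7 (sole candidate).
R6C8 = 3 (sole candidate).
R4C1 = 6 (sole candidate).
R5C3 = 8 (sole candidate).
R6C7 = 6 (sole candidate).
R8C1 = 7 (sole candidate).
R3C8 = 4 (hidden single in row 3).
R4C8 = 8 (hidden single in row 4).
R4C7 = 7 (hidden single in row 4).
R7C5 = 4 (hidden single in row 7).
R7C8 = 7 (hidden single in row 7).
R9C7 = 4: in row 9, 4 can only go here (every other open cell in that row sees a 4).

4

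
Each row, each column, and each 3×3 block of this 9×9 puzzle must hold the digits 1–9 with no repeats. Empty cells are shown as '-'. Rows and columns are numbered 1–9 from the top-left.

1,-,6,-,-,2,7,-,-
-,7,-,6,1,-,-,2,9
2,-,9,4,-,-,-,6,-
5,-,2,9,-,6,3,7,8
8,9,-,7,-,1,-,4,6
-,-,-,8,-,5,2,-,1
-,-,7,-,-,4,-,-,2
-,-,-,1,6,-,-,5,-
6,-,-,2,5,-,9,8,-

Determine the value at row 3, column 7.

1

row 1, column 8 = 3: row 1 has {1,2,6,7}; col 8 has {2,4,5,6,7,8}; box has {2,6,7,9} → only 3 remains.
row 3, column 9 = 5: row 3 has {2,4,6,9}; col 9 has {1,2,6,8,9}; box has {2,3,6,7,9} → only 5 remains.
row 4, column 5 = 4: row 4 has {2,3,5,6,7,8,9}; col 5 has {1,5,6}; box has {1,5,6,7,8,9} → only 4 remains.
row 5, column 3 = 3: row 5 has {1,4,6,7,8,9}; col 3 has {2,6,7,9}; box has {2,5,8,9} → only 3 remains.
row 5, column 5 = 2: row 5 has {1,3,4,6,7,8,9}; col 5 has {1,4,5,6}; box has {1,4,5,6,7,8,9} → only 2 remains.
row 5, column 7 = 5: row 5 has {1,2,3,4,6,7,8,9}; col 7 has {2,3,7,9}; box has {1,2,3,4,6,7,8} → only 5 remains.
row 6, column 3 = 4: row 6 has {1,2,5,8}; col 3 has {2,3,6,7,9}; box has {2,3,5,8,9} → only 4 remains.
row 6, column 5 = 3: row 6 has {1,2,4,5,8}; col 5 has {1,2,4,5,6}; box has {1,2,4,5,6,7,8,9} → only 3 remains.
row 6, column 8 = 9: row 6 has {1,2,3,4,5,8}; col 8 has {2,3,4,5,6,7,8}; box has {1,2,3,4,5,6,7,8} → only 9 remains.
row 7, column 4 = 3: row 7 has {2,4,7}; col 4 has {1,2,4,6,7,8,9}; box has {1,2,4,5,6} → only 3 remains.
row 7, column 8 = 1: row 7 has {2,3,4,7}; col 8 has {2,3,4,5,6,7,8,9}; box has {2,5,8,9} → only 1 remains.
row 8, column 3 = 8: row 8 has {1,5,6}; col 3 has {2,3,4,6,7,9}; box has {6,7} → only 8 remains.
row 8, column 7 = 4: row 8 has {1,5,6,8}; col 7 has {2,3,5,7,9}; box has {1,2,5,8,9} → only 4 remains.
row 9, column 3 = 1: row 9 has {2,5,6,8,9}; col 3 has {2,3,4,6,7,8,9}; box has {6,7,8} → only 1 remains.
row 9, column 6 = 7: row 9 has {1,2,5,6,8,9}; col 6 has {1,2,4,5,6}; box has {1,2,3,4,5,6} → only 7 remains.
row 9, column 9 = 3: row 9 has {1,2,5,6,7,8,9}; col 9 has {1,2,5,6,8,9}; box has {1,2,4,5,8,9} → only 3 remains.
row 1, column 4 = 5: row 1 has {1,2,3,6,7}; col 4 has {1,2,3,4,6,7,8,9}; box has {1,2,4,6} → only 5 remains.
row 1, column 9 = 4: row 1 has {1,2,3,5,6,7}; col 9 has {1,2,3,5,6,8,9}; box has {2,3,5,6,7,9} → only 4 remains.
row 2, column 3 = 5: row 2 has {1,2,6,7,9}; col 3 has {1,2,3,4,6,7,8,9}; box has {1,2,6,7,9} → only 5 remains.
row 2, column 7 = 8: row 2 has {1,2,5,6,7,9}; col 7 has {2,3,4,5,7,9}; box has {2,3,4,5,6,7,9} → only 8 remains.
row 3, column 7 = 1: row 3 has {2,4,5,6,9}; col 7 has {2,3,4,5,7,8,9}; box has {2,3,4,5,6,7,8,9} → only 1 remains.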